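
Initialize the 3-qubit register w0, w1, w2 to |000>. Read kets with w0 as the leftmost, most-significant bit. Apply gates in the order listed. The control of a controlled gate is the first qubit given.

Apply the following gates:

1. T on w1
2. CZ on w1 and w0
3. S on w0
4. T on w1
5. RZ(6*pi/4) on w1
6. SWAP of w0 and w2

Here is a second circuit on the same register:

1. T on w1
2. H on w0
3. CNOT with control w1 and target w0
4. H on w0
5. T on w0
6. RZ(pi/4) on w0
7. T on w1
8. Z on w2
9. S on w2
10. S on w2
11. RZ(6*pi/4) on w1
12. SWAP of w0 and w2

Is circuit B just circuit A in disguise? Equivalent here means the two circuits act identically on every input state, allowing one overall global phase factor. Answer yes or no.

Yes, they are equivalent — the unitaries differ by at most a global phase.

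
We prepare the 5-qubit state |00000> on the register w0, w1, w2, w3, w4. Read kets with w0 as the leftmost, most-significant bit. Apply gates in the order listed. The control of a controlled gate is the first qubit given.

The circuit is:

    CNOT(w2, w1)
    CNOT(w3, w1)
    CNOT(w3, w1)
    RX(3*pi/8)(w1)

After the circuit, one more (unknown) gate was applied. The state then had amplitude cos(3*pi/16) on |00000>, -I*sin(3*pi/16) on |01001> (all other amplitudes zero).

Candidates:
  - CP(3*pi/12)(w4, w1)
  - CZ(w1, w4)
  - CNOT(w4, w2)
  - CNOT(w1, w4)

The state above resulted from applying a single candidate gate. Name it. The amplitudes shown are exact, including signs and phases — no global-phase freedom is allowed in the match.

It was CNOT(w1, w4) that produced the state shown. Key observation: the block from step 2 through step 3 cancels to the identity and can be dropped.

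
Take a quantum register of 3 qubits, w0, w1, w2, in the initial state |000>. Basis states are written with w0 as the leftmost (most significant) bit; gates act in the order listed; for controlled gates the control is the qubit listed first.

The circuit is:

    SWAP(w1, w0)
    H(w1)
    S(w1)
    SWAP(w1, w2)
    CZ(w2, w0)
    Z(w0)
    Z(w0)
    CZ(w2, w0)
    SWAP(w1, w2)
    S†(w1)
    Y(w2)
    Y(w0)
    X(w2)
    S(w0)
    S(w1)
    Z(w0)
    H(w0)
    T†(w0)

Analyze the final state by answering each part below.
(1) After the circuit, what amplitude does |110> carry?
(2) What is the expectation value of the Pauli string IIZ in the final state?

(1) The final state's coefficient on |110> equals -exp(3*I*pi/4)/2.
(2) The observable IIZ averages to 1.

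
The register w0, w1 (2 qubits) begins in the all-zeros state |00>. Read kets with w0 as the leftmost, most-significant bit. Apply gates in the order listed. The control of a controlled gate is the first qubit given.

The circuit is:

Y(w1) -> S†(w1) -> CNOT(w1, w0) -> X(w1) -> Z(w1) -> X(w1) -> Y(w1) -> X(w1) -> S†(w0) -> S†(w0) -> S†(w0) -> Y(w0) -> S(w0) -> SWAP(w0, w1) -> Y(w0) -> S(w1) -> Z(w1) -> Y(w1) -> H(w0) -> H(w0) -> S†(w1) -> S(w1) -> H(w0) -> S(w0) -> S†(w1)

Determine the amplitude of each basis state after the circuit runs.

The resulting statevector has amplitude 0 on |00>, -sqrt(2)/2 on |01>, 0 on |10>, -sqrt(2)*I/2 on |11>. Key observation: the block from step 20 through step 23 cancels to the identity and can be dropped.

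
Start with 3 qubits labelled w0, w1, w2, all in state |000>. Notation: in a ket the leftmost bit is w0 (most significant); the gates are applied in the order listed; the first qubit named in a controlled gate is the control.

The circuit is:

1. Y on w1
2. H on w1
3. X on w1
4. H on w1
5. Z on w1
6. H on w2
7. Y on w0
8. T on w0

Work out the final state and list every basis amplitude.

The resulting statevector has amplitude -sqrt(2)*exp(I*pi/4)/2 on |110>, -sqrt(2)*exp(I*pi/4)/2 on |111>, and 0 on every other basis state. Key observation: steps 2-5 multiply out to the identity, so the circuit reduces to the remaining gates.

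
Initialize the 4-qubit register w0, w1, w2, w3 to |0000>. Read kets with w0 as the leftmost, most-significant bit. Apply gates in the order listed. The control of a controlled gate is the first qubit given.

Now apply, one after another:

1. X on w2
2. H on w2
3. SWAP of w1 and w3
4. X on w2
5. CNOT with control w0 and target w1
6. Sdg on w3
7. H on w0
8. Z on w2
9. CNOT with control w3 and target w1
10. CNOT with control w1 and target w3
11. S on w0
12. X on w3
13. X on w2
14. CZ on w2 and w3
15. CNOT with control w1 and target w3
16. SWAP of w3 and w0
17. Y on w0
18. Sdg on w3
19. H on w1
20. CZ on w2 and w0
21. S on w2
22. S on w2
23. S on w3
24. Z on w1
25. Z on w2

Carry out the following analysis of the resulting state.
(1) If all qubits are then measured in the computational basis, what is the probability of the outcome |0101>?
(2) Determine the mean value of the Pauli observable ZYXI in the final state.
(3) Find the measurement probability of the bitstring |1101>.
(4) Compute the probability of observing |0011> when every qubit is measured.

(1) Outcome |0101> occurs with probability 1/8.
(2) The expectation value of ZYXI is 0.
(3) Outcome |1101> occurs with probability 0.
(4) The probability of measuring |0011> is 1/8.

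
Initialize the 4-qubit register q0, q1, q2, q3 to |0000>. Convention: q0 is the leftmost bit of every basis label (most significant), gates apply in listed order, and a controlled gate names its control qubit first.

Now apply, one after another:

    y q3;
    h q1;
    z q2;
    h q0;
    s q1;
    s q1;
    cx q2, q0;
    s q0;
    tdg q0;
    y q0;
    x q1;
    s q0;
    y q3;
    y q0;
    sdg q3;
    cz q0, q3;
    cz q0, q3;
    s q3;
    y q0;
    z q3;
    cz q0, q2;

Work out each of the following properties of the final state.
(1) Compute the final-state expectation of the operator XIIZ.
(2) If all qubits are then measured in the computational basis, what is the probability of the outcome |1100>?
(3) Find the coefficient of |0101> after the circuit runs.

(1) The expectation value of XIIZ is -sqrt(2)/2. Key observation: gates 14-19 undo each other exactly, leaving only the rest of the circuit to track.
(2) The probability of measuring |1100> is 1/4.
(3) The final state's coefficient on |0101> equals 0.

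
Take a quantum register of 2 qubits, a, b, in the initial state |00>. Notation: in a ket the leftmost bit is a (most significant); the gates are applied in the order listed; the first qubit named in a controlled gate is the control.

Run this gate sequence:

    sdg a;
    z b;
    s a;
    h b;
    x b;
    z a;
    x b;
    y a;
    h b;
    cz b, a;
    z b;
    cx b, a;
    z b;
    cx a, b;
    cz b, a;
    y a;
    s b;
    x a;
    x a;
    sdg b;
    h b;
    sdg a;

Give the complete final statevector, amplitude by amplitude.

After the circuit, the state carries amplitude -sqrt(2)/2 on |00>, sqrt(2)/2 on |01>, 0 on |10>, 0 on |11>. Key observation: steps 17-20 multiply out to the identity, so the circuit reduces to the remaining gates.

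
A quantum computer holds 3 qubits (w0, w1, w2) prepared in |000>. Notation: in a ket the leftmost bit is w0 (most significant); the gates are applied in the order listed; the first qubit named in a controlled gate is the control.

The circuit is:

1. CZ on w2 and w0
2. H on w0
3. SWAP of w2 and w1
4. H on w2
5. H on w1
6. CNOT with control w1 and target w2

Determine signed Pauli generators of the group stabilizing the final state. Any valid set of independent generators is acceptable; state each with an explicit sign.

One valid set of independent stabilizer generators is +XII, +IXI, +IIX (any independent generating set of the same group is equally correct).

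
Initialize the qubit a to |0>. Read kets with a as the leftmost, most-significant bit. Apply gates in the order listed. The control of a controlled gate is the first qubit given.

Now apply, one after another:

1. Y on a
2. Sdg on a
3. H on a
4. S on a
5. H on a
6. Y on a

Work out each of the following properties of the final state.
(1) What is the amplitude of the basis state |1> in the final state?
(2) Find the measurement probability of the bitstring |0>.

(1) The amplitude on |1> is 1/2 + I/2.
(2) The probability of measuring |0> is 1/2.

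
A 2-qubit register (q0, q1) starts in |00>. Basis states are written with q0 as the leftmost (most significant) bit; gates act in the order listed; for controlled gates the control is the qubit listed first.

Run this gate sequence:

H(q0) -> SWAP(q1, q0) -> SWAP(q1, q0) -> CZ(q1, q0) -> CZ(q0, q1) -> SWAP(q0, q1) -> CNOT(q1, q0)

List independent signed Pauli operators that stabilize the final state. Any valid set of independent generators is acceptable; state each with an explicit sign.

One valid set of independent stabilizer generators is +XX, +ZZ (any independent generating set of the same group is equally correct).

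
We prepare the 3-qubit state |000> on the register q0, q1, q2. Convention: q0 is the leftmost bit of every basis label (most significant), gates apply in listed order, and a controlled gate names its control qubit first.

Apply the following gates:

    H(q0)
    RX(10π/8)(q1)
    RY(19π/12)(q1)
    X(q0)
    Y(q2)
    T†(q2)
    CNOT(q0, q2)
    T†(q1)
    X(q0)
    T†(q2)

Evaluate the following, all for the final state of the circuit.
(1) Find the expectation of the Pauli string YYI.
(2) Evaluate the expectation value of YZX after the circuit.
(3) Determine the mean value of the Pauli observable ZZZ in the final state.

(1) The expectation value of YYI is 0.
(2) The observable YZX averages to -sqrt(2)/8 + sqrt(6)/8.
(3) In the final state, ZZZ has expectation 1/4 - sqrt(3)/4.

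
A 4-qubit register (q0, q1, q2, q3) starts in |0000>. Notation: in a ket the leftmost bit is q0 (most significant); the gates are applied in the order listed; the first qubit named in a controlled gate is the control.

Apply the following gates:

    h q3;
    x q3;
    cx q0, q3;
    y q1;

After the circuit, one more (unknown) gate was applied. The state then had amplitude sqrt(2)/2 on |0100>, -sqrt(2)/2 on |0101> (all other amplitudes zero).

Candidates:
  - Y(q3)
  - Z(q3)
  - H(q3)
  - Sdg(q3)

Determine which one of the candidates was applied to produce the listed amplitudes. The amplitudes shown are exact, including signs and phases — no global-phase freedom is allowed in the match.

The unique candidate consistent with the amplitudes is Y(q3).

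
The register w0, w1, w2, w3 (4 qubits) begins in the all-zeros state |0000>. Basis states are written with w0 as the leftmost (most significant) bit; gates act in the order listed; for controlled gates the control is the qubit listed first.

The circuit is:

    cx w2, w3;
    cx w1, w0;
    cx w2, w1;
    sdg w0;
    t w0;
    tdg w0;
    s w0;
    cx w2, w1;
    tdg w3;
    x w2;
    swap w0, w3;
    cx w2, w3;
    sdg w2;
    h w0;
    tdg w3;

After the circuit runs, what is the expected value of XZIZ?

The observable XZIZ averages to -1. Key observation: the block from step 3 through step 8 cancels to the identity and can be dropped.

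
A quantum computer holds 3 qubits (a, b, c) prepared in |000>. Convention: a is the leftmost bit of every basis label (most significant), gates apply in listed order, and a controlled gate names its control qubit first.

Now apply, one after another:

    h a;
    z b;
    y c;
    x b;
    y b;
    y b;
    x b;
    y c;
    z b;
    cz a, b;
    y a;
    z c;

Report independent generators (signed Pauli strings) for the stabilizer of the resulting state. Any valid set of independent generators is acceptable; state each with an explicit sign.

One valid set of independent stabilizer generators is -XII, +IZI, +IIZ (any independent generating set of the same group is equally correct). Key observation: gates 2-9 undo each other exactly, leaving only the rest of the circuit to track.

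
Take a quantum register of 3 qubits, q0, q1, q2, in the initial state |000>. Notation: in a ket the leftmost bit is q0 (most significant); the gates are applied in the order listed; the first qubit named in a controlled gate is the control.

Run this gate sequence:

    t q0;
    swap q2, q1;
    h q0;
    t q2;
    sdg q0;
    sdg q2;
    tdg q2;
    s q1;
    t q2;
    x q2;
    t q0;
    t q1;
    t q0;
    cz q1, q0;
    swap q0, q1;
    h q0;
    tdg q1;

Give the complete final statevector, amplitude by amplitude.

The final amplitudes are 0 on |000>, 1/2 on |001>, 0 on |010>, -exp(3*I*pi/4)/2 on |011>, 0 on |100>, 1/2 on |101>, 0 on |110>, -exp(3*I*pi/4)/2 on |111>.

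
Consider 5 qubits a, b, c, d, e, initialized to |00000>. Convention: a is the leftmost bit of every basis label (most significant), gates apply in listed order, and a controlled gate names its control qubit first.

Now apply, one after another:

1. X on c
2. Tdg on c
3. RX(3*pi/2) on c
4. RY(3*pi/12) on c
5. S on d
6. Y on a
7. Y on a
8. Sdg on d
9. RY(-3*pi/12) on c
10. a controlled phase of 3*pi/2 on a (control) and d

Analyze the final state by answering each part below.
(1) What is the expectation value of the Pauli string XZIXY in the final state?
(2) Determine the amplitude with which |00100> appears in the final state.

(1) The expectation value of XZIXY is 0. Key observation: the block from step 4 through step 9 cancels to the identity and can be dropped.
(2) |00100> carries amplitude sqrt(2)*exp(3*I*pi/4)/2 in the final state.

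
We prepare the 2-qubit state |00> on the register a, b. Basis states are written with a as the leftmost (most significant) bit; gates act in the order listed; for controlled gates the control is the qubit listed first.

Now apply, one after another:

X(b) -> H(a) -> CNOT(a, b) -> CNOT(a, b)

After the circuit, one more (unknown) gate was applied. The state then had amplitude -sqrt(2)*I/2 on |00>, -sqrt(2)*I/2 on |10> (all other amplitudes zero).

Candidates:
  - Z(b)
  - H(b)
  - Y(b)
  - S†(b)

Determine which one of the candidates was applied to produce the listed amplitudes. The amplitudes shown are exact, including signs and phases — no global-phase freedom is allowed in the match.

The unique candidate consistent with the amplitudes is Y(b). Key observation: steps 3-4 multiply out to the identity, so the circuit reduces to the remaining gates.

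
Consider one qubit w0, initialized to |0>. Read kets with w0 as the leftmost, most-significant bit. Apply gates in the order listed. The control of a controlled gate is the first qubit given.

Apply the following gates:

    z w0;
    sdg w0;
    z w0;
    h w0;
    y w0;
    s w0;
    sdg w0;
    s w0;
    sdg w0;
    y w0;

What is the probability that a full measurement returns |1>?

The probability of measuring |1> is 1/2. Key observation: steps 5-10 multiply out to the identity, so the circuit reduces to the remaining gates.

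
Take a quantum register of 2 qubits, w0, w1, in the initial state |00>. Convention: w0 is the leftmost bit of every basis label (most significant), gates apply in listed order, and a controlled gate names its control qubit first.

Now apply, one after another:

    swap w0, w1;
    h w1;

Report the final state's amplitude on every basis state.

The final amplitudes are sqrt(2)/2 on |00>, sqrt(2)/2 on |01>, 0 on |10>, 0 on |11>.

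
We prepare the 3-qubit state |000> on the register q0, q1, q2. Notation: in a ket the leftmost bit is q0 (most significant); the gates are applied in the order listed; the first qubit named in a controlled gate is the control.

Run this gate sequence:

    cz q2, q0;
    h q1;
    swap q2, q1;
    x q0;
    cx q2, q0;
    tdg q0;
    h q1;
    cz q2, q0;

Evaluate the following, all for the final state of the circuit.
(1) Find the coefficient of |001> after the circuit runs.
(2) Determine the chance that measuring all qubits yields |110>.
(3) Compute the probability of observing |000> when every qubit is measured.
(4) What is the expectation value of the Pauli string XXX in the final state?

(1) The final state's coefficient on |001> equals 1/2.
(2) A full measurement returns |110> with probability 1/4.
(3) The probability of measuring |000> is 0.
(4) The expectation value of XXX is sqrt(2)/2.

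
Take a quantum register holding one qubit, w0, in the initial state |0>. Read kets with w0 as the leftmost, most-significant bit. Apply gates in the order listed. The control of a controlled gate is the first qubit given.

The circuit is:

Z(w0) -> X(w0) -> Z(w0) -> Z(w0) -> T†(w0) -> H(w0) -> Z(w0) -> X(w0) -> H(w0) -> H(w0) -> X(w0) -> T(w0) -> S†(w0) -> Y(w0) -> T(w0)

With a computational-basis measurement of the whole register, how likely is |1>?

Outcome |1> occurs with probability 1/2. Key observation: steps 8-11 multiply out to the identity, so the circuit reduces to the remaining gates.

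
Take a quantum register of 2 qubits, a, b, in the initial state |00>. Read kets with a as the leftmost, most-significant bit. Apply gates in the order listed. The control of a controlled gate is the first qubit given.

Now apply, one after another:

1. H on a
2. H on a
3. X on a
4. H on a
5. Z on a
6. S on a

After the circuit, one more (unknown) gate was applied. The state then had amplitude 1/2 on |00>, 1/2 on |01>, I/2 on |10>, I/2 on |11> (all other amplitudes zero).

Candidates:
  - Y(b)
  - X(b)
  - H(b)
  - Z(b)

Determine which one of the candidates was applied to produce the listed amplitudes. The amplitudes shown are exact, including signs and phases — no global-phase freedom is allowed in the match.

It was H(b) that produced the state shown.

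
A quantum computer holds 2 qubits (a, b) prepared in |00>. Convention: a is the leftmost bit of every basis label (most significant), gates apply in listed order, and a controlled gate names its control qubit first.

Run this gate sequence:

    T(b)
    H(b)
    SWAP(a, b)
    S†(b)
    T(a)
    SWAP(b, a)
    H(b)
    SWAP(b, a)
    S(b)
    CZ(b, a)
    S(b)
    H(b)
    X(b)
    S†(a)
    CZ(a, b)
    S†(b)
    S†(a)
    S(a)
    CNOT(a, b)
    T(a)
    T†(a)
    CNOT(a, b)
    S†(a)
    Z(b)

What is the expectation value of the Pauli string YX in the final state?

The expectation value of YX is 0.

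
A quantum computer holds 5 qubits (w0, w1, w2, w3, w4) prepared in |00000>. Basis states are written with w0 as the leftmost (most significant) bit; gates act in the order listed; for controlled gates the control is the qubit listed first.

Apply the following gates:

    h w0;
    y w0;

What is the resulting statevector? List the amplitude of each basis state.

After the circuit, the state carries amplitude -sqrt(2)*I/2 on |00000>, sqrt(2)*I/2 on |10000>, and 0 on every other basis state.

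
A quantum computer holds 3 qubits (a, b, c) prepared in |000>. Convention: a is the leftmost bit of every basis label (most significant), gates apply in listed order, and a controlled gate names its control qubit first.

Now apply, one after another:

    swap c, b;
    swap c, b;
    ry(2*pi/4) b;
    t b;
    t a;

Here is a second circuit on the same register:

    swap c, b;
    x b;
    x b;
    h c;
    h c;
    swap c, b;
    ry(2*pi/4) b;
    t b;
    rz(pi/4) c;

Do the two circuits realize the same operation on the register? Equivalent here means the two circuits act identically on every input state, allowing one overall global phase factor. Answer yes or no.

No, they are not equivalent — no single phase factor reconciles the two unitaries.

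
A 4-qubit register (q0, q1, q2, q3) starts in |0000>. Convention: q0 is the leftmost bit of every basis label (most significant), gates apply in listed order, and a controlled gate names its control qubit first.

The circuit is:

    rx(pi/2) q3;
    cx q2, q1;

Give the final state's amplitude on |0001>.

The final state's coefficient on |0001> equals -sqrt(2)*I/2.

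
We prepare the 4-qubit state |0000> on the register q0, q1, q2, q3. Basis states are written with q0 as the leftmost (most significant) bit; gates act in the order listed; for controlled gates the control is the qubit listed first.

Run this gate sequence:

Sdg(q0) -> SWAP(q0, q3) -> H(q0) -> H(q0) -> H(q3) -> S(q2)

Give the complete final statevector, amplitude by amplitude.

The final amplitudes are sqrt(2)/2 on |0000>, sqrt(2)/2 on |0001>, and 0 on every other basis state. Key observation: steps 3-4 multiply out to the identity, so the circuit reduces to the remaining gates.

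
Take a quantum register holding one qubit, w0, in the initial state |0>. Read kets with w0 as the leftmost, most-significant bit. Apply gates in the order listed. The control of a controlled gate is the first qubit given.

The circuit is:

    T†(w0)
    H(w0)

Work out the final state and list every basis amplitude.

The final amplitudes are sqrt(2)/2 on |0>, sqrt(2)/2 on |1>.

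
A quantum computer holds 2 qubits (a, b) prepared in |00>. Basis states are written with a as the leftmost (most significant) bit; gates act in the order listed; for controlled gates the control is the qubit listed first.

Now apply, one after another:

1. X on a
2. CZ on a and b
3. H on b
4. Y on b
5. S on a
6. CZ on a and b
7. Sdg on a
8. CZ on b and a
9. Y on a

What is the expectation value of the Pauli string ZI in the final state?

In the final state, ZI has expectation 1.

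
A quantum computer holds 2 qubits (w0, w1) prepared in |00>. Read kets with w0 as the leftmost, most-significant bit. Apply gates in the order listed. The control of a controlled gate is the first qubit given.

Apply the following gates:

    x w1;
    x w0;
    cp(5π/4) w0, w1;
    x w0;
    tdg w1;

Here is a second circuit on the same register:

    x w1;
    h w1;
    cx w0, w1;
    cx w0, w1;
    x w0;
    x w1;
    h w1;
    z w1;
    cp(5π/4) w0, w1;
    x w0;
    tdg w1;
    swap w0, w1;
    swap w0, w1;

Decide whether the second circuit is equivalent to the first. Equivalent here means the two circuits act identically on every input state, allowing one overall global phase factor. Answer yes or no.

Yes, they are equivalent — the unitaries differ by at most a global phase.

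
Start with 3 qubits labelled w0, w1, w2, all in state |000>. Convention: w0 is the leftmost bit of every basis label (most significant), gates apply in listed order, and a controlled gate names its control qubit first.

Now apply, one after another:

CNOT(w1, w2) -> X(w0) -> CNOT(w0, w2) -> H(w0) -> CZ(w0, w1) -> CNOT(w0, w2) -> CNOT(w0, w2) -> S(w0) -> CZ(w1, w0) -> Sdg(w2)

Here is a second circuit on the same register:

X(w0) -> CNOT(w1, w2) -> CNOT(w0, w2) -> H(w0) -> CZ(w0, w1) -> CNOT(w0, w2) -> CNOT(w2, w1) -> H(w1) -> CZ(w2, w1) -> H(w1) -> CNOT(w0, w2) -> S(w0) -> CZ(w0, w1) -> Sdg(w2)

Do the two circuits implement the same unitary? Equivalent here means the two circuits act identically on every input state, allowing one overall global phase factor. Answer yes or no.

Yes: on every input state the two circuits agree up to one overall phase factor.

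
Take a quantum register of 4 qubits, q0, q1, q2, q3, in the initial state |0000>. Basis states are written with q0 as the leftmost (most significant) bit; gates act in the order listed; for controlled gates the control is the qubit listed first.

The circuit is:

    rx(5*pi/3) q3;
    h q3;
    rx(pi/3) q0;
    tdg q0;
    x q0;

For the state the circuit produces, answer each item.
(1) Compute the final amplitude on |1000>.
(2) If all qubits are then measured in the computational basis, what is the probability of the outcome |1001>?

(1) The amplitude on |1000> is -3*sqrt(2)/8 - sqrt(6)*I/8.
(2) The probability of measuring |1001> is 3/8.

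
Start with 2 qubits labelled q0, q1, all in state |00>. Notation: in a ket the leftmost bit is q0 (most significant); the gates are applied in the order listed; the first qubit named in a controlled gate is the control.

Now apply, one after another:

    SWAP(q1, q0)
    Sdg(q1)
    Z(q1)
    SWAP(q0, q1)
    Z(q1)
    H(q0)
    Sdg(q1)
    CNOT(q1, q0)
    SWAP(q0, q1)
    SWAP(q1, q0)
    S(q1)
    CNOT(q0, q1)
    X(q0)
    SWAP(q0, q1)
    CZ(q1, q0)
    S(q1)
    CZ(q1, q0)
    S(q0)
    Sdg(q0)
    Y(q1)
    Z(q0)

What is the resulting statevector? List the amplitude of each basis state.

The final amplitudes are sqrt(2)/2 on |00>, 0 on |01>, 0 on |10>, -sqrt(2)*I/2 on |11>.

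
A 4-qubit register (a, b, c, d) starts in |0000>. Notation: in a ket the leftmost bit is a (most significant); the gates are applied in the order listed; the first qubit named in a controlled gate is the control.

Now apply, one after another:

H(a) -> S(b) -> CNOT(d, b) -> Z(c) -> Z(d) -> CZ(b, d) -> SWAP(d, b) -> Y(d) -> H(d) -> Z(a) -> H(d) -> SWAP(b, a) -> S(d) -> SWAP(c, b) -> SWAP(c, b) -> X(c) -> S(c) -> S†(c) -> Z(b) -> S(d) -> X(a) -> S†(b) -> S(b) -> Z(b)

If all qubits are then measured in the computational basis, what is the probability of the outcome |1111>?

A full measurement returns |1111> with probability 1/2. Key observation: the block from step 14 through step 15 cancels to the identity and can be dropped.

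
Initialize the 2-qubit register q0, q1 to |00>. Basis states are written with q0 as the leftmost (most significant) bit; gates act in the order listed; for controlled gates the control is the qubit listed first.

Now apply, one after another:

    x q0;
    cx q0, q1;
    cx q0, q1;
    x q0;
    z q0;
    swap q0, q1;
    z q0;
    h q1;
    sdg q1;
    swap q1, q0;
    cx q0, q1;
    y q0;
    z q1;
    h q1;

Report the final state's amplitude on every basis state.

The resulting statevector has amplitude 1/2 on |00>, -1/2 on |01>, I/2 on |10>, I/2 on |11>. Key observation: steps 1-4 multiply out to the identity, so the circuit reduces to the remaining gates.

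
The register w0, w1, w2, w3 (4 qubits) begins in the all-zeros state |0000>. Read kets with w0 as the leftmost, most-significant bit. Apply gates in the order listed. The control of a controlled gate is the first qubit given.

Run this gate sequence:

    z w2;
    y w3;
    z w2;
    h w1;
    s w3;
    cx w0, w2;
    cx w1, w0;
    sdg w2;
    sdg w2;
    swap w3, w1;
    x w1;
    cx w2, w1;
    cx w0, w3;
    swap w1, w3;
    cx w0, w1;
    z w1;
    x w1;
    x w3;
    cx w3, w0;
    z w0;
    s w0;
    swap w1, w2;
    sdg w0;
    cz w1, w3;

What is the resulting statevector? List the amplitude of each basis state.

The resulting statevector has amplitude sqrt(2)/2 on |0001>, sqrt(2)/2 on |1011>, and 0 on every other basis state.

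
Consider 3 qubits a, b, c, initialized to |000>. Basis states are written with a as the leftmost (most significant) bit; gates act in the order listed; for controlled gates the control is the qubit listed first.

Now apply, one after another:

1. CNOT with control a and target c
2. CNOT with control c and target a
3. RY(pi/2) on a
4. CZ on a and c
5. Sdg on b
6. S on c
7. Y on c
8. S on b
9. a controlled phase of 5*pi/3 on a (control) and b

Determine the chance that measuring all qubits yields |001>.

A full measurement returns |001> with probability 1/2.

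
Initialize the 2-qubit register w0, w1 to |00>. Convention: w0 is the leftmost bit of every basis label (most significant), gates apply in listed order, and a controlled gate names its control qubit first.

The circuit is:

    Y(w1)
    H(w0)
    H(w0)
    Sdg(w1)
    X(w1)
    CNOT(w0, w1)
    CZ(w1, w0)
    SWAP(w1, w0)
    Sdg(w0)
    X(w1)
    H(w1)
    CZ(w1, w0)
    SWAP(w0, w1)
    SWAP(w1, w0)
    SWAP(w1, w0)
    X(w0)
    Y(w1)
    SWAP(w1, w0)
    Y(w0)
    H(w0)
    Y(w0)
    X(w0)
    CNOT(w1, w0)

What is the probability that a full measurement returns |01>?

A full measurement returns |01> with probability 1/4.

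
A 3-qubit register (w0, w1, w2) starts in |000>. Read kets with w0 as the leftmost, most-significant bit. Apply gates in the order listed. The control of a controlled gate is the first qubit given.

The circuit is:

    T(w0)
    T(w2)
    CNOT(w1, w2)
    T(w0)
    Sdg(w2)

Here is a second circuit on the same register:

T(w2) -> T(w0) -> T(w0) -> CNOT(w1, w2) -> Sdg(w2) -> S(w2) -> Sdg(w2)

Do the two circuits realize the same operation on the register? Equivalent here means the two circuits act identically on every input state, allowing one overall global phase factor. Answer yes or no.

Yes, they are equivalent — the unitaries differ by at most a global phase.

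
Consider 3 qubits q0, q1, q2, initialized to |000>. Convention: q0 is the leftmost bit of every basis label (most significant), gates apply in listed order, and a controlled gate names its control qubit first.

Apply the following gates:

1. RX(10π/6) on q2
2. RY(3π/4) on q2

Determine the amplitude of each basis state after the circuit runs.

The final amplitudes are -sqrt(6 - 3*sqrt(2))/4 + I*sqrt(sqrt(2) + 2)/4 on |000>, -sqrt(3*sqrt(2) + 6)/4 - I*sqrt(2 - sqrt(2))/4 on |001>, and 0 on every other basis state.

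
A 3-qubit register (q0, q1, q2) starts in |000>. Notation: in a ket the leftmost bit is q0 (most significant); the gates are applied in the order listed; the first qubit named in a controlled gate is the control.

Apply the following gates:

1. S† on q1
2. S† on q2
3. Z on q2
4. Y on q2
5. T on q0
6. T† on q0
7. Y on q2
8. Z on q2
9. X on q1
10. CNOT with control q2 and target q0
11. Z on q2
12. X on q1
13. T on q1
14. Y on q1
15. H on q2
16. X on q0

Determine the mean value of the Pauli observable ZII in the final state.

In the final state, ZII has expectation -1. Key observation: the block from step 3 through step 8 cancels to the identity and can be dropped.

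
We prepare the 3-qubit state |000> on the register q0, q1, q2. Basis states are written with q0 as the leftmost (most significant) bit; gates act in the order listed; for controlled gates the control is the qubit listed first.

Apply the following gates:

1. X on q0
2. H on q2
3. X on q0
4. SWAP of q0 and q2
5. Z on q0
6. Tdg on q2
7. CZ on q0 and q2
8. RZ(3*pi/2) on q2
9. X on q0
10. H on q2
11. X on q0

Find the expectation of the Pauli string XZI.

The expectation value of XZI is -1.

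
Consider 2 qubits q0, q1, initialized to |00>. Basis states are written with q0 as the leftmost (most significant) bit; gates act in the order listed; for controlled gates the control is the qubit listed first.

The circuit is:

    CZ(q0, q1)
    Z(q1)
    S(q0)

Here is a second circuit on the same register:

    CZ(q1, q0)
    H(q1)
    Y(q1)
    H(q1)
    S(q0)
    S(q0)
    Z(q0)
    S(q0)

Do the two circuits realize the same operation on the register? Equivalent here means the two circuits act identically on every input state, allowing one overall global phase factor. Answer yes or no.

No — the two circuits implement different unitaries, even allowing a global phase.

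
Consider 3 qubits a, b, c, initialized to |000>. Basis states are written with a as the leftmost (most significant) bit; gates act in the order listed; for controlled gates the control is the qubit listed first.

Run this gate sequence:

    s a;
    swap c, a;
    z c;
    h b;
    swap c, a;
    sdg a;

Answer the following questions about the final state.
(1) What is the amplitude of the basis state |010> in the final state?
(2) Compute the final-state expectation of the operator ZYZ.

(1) |010> carries amplitude sqrt(2)/2 in the final state.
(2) The expectation value of ZYZ is 0.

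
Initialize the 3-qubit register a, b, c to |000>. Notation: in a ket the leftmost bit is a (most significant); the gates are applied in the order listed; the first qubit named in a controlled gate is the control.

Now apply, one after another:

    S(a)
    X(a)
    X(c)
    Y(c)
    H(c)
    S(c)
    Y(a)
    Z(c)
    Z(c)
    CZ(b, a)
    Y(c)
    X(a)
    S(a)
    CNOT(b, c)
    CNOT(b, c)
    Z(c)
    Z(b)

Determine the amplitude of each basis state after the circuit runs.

The final amplitudes are -sqrt(2)*I/2 on |100>, -sqrt(2)/2 on |101>, and 0 on every other basis state. Key observation: steps 14-15 multiply out to the identity, so the circuit reduces to the remaining gates.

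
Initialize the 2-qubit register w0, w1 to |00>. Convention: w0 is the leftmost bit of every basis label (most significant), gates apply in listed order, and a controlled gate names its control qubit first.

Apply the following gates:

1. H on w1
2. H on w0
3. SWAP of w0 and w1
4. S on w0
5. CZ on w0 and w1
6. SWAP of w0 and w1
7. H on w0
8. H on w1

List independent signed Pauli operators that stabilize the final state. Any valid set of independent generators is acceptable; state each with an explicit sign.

One valid set of independent stabilizer generators is +YZ, +ZX (any independent generating set of the same group is equally correct).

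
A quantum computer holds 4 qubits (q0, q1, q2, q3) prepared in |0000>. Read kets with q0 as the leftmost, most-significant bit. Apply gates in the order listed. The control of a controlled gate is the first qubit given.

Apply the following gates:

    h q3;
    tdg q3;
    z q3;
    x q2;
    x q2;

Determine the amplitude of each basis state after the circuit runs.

The final amplitudes are sqrt(2)/2 on |0000>, sqrt(2)*exp(3*I*pi/4)/2 on |0001>, and 0 on every other basis state. Key observation: gates 4-5 undo each other exactly, leaving only the rest of the circuit to track.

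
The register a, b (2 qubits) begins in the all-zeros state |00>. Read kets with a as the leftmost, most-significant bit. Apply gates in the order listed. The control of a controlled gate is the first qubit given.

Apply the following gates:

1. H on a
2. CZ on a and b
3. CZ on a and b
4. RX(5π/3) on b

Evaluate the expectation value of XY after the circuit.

The observable XY averages to sqrt(3)/2. Key observation: gates 2-3 undo each other exactly, leaving only the rest of the circuit to track.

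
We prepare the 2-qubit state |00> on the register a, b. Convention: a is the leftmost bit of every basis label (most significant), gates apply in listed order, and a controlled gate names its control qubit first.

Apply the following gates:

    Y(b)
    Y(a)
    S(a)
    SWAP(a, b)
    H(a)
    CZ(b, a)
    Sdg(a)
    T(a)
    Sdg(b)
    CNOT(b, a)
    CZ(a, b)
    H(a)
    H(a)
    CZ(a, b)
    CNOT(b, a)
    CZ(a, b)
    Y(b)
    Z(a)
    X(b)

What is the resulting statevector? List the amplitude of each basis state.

The resulting statevector has amplitude 0 on |00>, sqrt(2)*I/2 on |01>, 0 on |10>, sqrt(2)*exp(I*pi/4)/2 on |11>. Key observation: steps 10-15 multiply out to the identity, so the circuit reduces to the remaining gates.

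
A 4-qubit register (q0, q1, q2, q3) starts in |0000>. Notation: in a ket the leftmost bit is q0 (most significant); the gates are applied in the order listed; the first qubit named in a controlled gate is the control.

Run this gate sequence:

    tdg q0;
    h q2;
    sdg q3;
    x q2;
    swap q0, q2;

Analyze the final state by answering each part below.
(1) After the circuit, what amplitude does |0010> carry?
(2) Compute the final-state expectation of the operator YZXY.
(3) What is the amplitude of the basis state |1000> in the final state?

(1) |0010> carries amplitude 0 in the final state.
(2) The observable YZXY averages to 0.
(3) The amplitude on |1000> is sqrt(2)/2.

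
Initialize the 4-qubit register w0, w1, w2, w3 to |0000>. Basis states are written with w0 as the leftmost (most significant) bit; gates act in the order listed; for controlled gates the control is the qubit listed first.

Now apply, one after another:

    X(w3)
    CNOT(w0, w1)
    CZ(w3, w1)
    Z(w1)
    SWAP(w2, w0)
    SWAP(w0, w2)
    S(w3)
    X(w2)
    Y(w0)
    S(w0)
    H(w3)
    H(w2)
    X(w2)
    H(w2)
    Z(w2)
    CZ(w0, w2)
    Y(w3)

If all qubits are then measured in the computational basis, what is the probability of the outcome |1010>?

A full measurement returns |1010> with probability 1/2. Key observation: the block from step 12 through step 15 cancels to the identity and can be dropped.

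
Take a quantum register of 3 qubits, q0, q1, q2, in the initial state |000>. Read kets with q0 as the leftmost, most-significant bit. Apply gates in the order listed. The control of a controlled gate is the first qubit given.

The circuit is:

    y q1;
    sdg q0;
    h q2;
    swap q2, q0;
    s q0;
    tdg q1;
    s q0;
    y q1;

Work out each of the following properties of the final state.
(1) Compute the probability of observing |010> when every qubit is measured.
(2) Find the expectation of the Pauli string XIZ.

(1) The probability of measuring |010> is 0.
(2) The expectation value of XIZ is -1.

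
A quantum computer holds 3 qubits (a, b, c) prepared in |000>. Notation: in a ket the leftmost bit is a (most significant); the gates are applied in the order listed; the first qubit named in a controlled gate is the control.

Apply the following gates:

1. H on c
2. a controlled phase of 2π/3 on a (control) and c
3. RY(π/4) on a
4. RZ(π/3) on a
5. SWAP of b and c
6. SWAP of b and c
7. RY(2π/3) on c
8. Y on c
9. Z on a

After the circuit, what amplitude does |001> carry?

|001> carries amplitude sqrt(sqrt(2) + 2)*(-sqrt(6) + sqrt(2))*exp(I*pi/3)/8 in the final state. Key observation: steps 5-6 multiply out to the identity, so the circuit reduces to the remaining gates.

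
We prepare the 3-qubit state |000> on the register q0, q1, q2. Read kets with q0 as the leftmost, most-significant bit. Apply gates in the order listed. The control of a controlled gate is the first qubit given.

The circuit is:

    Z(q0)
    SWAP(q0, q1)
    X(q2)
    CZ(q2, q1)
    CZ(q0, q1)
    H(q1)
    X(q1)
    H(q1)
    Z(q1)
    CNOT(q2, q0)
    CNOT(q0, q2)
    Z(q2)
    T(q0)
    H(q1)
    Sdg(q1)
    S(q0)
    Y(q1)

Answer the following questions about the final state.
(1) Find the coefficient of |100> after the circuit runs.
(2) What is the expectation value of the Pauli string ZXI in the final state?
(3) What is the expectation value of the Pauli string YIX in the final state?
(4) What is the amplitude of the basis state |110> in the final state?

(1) The amplitude on |100> is -sqrt(2)*exp(3*I*pi/4)/2. Key observation: steps 6-9 multiply out to the identity, so the circuit reduces to the remaining gates.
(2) The expectation value of ZXI is 0.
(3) The observable YIX averages to 0.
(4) The amplitude on |110> is -sqrt(2)*exp(I*pi/4)/2.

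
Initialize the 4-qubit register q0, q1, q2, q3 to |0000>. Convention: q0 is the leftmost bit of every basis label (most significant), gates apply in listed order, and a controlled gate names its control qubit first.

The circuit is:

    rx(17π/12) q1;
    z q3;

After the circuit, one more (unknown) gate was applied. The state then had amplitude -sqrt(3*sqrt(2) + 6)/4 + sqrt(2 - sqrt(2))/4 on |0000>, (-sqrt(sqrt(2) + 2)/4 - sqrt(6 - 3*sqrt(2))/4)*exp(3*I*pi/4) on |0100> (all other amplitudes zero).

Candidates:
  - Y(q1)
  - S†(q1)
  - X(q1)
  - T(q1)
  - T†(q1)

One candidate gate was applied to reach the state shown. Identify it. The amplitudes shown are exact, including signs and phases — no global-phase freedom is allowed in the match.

The unique candidate consistent with the amplitudes is T(q1).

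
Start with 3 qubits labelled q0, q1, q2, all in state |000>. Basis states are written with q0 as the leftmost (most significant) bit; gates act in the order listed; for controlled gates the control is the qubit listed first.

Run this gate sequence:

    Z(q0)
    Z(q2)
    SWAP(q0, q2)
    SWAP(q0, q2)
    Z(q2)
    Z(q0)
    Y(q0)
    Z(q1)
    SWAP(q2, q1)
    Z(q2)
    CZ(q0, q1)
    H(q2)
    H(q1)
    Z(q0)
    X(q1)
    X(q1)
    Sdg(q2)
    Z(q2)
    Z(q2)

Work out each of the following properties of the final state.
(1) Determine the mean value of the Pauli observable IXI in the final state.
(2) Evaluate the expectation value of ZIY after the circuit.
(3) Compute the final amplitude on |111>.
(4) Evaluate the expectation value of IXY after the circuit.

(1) The expectation value of IXI is 1. Key observation: the block from step 1 through step 6 cancels to the identity and can be dropped.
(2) The observable ZIY averages to 1.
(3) The final state's coefficient on |111> equals -1/2.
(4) In the final state, IXY has expectation -1.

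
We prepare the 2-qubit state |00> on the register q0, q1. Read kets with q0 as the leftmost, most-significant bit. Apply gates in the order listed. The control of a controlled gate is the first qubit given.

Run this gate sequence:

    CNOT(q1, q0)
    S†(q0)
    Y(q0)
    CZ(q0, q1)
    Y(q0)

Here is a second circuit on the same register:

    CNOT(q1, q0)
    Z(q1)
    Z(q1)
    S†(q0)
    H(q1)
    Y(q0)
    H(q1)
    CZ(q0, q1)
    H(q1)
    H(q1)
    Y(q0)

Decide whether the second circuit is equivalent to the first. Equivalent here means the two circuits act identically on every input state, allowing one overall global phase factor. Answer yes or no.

Yes — the two circuits implement the same unitary up to a global phase.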